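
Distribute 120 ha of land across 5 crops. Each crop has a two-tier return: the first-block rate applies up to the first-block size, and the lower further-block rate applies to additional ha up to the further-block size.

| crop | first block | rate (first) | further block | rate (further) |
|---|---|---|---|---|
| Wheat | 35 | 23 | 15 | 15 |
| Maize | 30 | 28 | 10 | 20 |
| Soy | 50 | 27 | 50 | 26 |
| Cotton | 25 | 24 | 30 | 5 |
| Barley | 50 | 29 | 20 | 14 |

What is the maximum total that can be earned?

Treat each block as its own option and order by rate: Barley/T1 29 > Maize/T1 28 > Soy/T1 27 > Soy/T2 26 > Cotton/T1 24 > Wheat/T1 23 > Maize/T2 20 > Wheat/T2 15 > Barley/T2 14 > Cotton/T2 5.
Barley/T1 (29): +50 → 70 left.
Maize/T1 (28): +30 → 40 left.
40 remain; put them into Soy T1 at 27.
Total = 29×50 + 28×30 + 27×40 = 3370.

3370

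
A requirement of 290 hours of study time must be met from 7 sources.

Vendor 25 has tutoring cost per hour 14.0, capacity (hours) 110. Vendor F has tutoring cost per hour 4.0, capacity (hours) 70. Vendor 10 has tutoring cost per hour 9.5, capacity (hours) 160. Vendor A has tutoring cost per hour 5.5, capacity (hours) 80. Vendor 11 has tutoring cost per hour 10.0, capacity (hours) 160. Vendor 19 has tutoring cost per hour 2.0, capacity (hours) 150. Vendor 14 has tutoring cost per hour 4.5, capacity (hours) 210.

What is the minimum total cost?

895

Use sources in increasing cost order.
Vendor 19 (2.0): use full 150 → 140 hours to go.
Vendor F (4.0): use full 70 → 70 hours to go.
Vendor 14 at 4.5: take 70 of its 210 → requirement met.
Vendor A, Vendor 10, Vendor 11, Vendor 25: unused.
Cost = 150×2.0 + 70×4.0 + 70×4.5 = 895.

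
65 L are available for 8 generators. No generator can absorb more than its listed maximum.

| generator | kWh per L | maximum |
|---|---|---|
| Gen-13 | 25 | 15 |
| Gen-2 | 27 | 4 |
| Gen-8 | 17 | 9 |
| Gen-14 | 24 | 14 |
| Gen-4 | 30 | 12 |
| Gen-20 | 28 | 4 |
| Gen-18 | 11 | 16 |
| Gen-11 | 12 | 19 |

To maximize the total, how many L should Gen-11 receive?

Order the generators by kWh per L: Gen-4 30 > Gen-20 28 > Gen-2 27 > Gen-13 25 > Gen-14 24 > Gen-8 17 > Gen-11 12 > Gen-18 11.
Gen-4 takes 12 to reach its cap of 12 — 53 left.
Give Gen-20 4 to hit its cap of 4 — 49 left.
Gen-2 takes 4 to reach its cap of 4 — 45 left.
Give Gen-13 15 to hit its cap of 15 — 30 left.
Gen-14: +14 to 14 (cap) — 16 left.
Give Gen-8 9 to hit its cap of 9 — 7 left.
Gen-11 has room for 19 but only 7 remain, so it gets 7.

7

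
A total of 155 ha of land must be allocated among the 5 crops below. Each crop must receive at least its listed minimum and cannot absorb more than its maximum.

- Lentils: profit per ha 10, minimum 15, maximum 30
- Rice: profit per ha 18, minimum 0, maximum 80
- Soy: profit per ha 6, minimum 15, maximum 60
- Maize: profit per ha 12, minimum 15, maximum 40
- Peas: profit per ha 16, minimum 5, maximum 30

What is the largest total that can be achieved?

Meeting every minimum uses 15+0+15+15+5 = 50 ha, leaving 105.
Highest profit per ha first: Rice 18 > Peas 16 > Maize 12 > Lentils 10 > Soy 6.
Give Rice 80 more to hit its cap of 80 ; 25 left.
Give Peas 25 more to hit its cap of 30 ; 0 left.
Total = 10×15 + 18×80 + 6×15 + 12×15 + 16×30 = 2340.

2340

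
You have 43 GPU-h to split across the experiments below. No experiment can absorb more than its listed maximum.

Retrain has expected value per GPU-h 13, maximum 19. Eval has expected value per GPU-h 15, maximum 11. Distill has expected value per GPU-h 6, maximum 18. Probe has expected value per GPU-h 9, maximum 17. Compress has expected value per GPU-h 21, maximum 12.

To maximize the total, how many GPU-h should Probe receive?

Rank by expected value per GPU-h: Compress 21 > Eval 15 > Retrain 13 > Probe 9 > Distill 6.
Compress: +12 to 12 (cap) ; 31 left.
Eval: +11 to 11 (cap) ; 20 left.
Give Retrain 19 to hit its cap of 19 ; 1 left.
Only 1 left; Probe takes them to reach 1.

1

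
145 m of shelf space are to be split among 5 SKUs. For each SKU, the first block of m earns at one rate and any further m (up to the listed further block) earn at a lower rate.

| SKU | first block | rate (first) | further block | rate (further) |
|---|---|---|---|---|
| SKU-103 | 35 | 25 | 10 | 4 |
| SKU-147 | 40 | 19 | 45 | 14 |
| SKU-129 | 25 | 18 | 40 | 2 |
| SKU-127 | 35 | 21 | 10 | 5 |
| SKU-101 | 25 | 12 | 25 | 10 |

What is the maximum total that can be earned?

Treat each block as its own option and order by rate: SKU-103/tier1 25 > SKU-127/tier1 21 > SKU-147/tier1 19 > SKU-129/tier1 18 > SKU-147/tier2 14 > SKU-101/tier1 12 > SKU-101/tier2 10 > SKU-127/tier2 5 > SKU-103/tier2 4 > SKU-129/tier2 2.
Fill SKU-103 tier1 block (35 at 25) — 110 left.
SKU-127/tier1 (21): +35 — 75 left.
SKU-147 tier1 at 19: fill all 40 — 35 left.
SKU-129 tier1 at 18: fill all 25 — 10 left.
SKU-147 tier2 at 14: only 10 left, fill 10.
Total = 25×35 + 21×35 + 19×40 + 18×25 + 14×10 = 2960.

2960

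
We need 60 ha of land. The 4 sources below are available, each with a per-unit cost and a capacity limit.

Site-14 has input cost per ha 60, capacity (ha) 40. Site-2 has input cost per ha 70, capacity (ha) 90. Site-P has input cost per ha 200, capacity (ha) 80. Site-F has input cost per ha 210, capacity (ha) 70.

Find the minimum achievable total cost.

Use sources in increasing cost order.
Site-14 at 60: take all 40 ha → 20 still needed.
Take 20 from Site-2 at 70 to finish.
Site-P, Site-F: unused.
Cost = 40×60 + 20×70 = 3800.

3800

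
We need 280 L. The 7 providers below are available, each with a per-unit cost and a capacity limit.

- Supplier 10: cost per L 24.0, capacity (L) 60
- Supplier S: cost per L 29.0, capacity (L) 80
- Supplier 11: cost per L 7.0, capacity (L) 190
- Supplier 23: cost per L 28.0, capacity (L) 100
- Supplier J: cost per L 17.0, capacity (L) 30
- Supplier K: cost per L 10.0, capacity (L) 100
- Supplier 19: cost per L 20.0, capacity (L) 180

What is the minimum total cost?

2230

Fill from the cheapest provider first.
Supplier 11 at 7.0: take all 190 L — 90 still needed.
Supplier K at 10.0: take 90 of its 100 — requirement met.
Supplier J, Supplier 19, Supplier 10, Supplier 23, Supplier S: unused.
Cost = 190×7.0 + 90×10.0 = 2230.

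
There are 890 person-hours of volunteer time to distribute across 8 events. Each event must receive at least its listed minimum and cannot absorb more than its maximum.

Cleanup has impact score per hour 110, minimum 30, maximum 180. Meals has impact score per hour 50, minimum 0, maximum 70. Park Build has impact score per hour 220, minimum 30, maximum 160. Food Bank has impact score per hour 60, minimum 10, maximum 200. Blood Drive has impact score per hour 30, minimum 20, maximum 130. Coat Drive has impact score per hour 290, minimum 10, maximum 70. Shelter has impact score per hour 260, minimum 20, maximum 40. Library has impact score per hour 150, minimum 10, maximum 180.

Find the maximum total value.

127300

Meeting every minimum uses 30+0+30+10+20+10+20+10 = 130 person-hours, leaving 760.
Rank by impact score per hour: Coat Drive 290 > Shelter 260 > Park Build 220 > Library 150 > Cleanup 110 > Food Bank 60 > Meals 50 > Blood Drive 30.
Give Coat Drive 60 more to hit its cap of 70 ; 700 left.
Shelter takes 20 more to reach its cap of 40 ; 680 left.
Park Build takes 130 more to reach its cap of 160 ; 550 left.
Library takes 170 more to reach its cap of 180 ; 380 left.
Cleanup takes 150 more to reach its cap of 180 ; 230 left.
Food Bank: +190 to 200 (cap) ; 40 left.
Only 40 left; Meals takes them to reach 40.
Total = 110×180 + 50×40 + 220×160 + 60×200 + 30×20 + 290×70 + 260×40 + 150×180 = 127300.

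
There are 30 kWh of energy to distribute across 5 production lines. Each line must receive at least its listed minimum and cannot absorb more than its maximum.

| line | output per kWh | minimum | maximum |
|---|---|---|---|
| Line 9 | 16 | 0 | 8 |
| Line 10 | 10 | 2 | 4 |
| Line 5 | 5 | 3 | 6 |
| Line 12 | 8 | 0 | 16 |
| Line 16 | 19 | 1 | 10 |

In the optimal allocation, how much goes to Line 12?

5

Meeting every minimum uses 0+2+3+0+1 = 6 kWh, leaving 24.
Highest output per kWh first: Line 16 19 > Line 9 16 > Line 10 10 > Line 12 8 > Line 5 5.
Line 16: +9 to 10 (cap) → 15 left.
Give Line 9 8 more to hit its cap of 8 → 7 left.
Give Line 10 2 more to hit its cap of 4 → 5 left.
Only 5 left; Line 12 takes them to reach 5.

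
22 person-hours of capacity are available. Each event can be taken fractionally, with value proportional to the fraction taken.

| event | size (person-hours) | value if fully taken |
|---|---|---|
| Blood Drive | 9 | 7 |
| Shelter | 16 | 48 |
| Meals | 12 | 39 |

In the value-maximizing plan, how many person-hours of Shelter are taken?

10

Rank by value-to-size ratio: Meals 39/12≈3.25, Shelter 48/16≈3, Blood Drive 7/9≈0.778.
Take all of Meals (12 person-hours, value 39) → 10 person-hours left.
Fill the last 10 person-hours with part of Shelter: 10/16 of it earns 30.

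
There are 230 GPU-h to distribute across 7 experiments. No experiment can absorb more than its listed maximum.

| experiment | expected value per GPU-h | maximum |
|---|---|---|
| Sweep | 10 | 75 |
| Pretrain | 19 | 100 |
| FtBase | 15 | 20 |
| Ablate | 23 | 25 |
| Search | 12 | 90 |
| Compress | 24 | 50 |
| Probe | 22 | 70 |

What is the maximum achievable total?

4930

Rank by expected value per GPU-h: Compress 24 > Ablate 23 > Probe 22 > Pretrain 19 > FtBase 15 > Search 12 > Sweep 10.
Compress takes 50 to reach its cap of 50 → 180 left.
Give Ablate 25 to hit its cap of 25 → 155 left.
Probe: +70 to 70 (cap) → 85 left.
Pretrain: +85 (room for 100) → 85. Pool exhausted.
Total = 19×85 + 23×25 + 24×50 + 22×70 = 4930.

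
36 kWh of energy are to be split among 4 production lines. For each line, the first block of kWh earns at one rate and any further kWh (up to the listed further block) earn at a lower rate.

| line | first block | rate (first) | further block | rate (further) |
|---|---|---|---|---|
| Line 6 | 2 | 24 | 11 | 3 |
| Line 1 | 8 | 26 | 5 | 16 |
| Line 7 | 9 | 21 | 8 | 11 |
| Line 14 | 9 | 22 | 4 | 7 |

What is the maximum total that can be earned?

756

Order all 8 blocks by rate: Line 1/tier1 26 > Line 6/tier1 24 > Line 14/tier1 22 > Line 7/tier1 21 > Line 1/tier2 16 > Line 7/tier2 11 > Line 14/tier2 7 > Line 6/tier2 3.
Fill Line 1 tier1 block (8 at 26) → 28 left.
Line 6 tier1 at 24: fill all 2 → 26 left.
Line 14 tier1 at 22: fill all 9 → 17 left.
Fill Line 7 tier1 block (9 at 21) → 8 left.
Fill Line 1 tier2 block (5 at 16) → 3 left.
Line 7/tier2: +3 of 8 at 11; pool empty.
Total = 26×8 + 24×2 + 22×9 + 21×9 + 16×5 + 11×3 = 756.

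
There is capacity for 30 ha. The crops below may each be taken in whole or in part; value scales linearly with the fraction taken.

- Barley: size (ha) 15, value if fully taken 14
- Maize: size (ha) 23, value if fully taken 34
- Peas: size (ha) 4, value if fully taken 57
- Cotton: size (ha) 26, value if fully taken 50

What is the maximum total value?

107

Rank by value-to-size ratio: Peas 57/4≈14.2, Cotton 50/26≈1.92, Maize 34/23≈1.48, Barley 14/15≈0.933.
All 4 ha of Peas fit (value 57) — 26 remain.
All 26 ha of Cotton fit (value 50) — 0 remain.
Total value = 107.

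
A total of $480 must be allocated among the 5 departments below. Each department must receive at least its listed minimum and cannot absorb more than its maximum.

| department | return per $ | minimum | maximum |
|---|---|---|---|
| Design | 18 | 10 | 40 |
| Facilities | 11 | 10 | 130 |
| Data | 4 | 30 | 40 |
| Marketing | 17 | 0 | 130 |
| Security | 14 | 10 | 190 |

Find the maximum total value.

6700

Meeting every minimum uses 10+10+30+0+10 = 60 $, leaving 420.
Highest return per $ first: Design 18 > Marketing 17 > Security 14 > Facilities 11 > Data 4.
Give Design 30 more to hit its cap of 40 ; 390 left.
Give Marketing 130 more to hit its cap of 130 ; 260 left.
Security takes 180 more to reach its cap of 190 ; 80 left.
Facilities has room for 120 more but only 80 remain, so it gets 90.
Total = 18×40 + 11×90 + 4×30 + 17×130 + 14×190 = 6700.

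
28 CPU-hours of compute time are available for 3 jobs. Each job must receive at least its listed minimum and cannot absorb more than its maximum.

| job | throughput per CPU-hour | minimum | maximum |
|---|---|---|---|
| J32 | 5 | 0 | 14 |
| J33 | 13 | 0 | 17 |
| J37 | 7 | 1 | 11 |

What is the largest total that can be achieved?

Meeting every minimum uses 0+0+1 = 1 CPU-hours, leaving 27.
Order the jobs by throughput per CPU-hour: J33 13 > J37 7 > J32 5.
J33 takes 17 more to reach its cap of 17 → 10 left.
Give J37 10 more to hit its cap of 11 → 0 left.
Total = 13×17 + 7×11 = 298.

298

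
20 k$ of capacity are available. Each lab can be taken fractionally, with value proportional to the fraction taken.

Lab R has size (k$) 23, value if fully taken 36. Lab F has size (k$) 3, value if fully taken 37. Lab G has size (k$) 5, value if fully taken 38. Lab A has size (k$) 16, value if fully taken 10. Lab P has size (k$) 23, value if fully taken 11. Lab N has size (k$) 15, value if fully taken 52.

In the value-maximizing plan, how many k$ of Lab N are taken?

12

Best value per unit of size first: Lab F 37/3≈12.3, Lab G 38/5≈7.6, Lab N 52/15≈3.47, Lab R 36/23≈1.57, Lab A 10/16≈0.625, Lab P 11/23≈0.478.
Lab F: take in full, 3 k$ for value 37 ; 17 left.
All 5 k$ of Lab G fit (value 38) ; 12 remain.
Fill the last 12 k$ with part of Lab N: 12/15 of it earns 41.6.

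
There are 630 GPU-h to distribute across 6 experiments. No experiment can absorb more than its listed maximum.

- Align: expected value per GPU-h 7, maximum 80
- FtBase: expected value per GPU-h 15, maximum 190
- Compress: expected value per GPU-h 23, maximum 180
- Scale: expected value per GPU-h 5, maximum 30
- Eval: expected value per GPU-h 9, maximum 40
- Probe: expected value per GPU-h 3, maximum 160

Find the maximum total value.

8390

Rank by expected value per GPU-h: Compress 23 > FtBase 15 > Eval 9 > Align 7 > Scale 5 > Probe 3.
Give Compress 180 to hit its cap of 180 → 450 left.
FtBase takes 190 to reach its cap of 190 → 260 left.
Eval: +40 to 40 (cap) → 220 left.
Give Align 80 to hit its cap of 80 → 140 left.
Scale takes 30 to reach its cap of 30 → 110 left.
Probe: +110 (room for 160) → 110. Pool exhausted.
Total = 7×80 + 15×190 + 23×180 + 5×30 + 9×40 + 3×110 = 8390.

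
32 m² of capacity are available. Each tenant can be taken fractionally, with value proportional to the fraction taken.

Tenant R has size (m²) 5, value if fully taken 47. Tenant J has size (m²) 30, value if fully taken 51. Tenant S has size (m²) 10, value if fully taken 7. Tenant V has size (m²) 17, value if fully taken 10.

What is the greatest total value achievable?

Rank by value-to-size ratio: Tenant R 47/5≈9.4, Tenant J 51/30≈1.7, Tenant S 7/10≈0.7, Tenant V 10/17≈0.588.
Take all of Tenant R (5 m², value 47) → 27 m² left.
27 m² left: a 27/30 share of Tenant J gives 51×27/30 = 45.9.
Total value = 92.9.

92.9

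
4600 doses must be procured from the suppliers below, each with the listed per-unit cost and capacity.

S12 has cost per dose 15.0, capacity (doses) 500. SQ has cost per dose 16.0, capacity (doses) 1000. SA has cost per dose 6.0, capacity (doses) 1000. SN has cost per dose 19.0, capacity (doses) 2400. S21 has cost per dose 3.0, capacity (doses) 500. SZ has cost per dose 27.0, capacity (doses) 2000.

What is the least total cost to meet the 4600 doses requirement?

Cheapest first:
S21 (3.0): use full 500 — 4100 doses to go.
SA at 6.0: take all 1000 doses — 3100 still needed.
Take 500 from S12 at 15.0 — need 2600 more.
SQ at 16.0: take all 1000 doses — 1600 still needed.
Take 1600 from SN at 19.0 to finish.
SZ: unused.
Cost = 500×3.0 + 1000×6.0 + 500×15.0 + 1000×16.0 + 1600×19.0 = 61400.

61400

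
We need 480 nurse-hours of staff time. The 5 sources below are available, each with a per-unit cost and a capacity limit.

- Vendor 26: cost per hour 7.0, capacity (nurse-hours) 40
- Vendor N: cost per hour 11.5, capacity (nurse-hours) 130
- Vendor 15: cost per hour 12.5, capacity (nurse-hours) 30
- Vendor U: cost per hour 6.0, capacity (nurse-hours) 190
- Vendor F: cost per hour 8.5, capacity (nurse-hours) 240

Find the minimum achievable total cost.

3575

Cheapest first:
Vendor U at 6.0: take all 190 nurse-hours ; 290 still needed.
Vendor 26 at 7.0: take all 40 nurse-hours ; 250 still needed.
Take 240 from Vendor F at 8.5 ; need 10 more.
Take 10 from Vendor N at 11.5 to finish.
Vendor 15: unused.
Cost = 190×6.0 + 40×7.0 + 240×8.5 + 10×11.5 = 3575.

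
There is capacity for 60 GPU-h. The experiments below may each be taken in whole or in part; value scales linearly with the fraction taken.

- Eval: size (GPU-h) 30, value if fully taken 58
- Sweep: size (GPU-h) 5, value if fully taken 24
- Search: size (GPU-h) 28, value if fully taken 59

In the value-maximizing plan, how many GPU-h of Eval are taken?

27

Best value per unit of size first: Sweep 24/5≈4.8, Search 59/28≈2.11, Eval 58/30≈1.93.
All 5 GPU-h of Sweep fit (value 24) → 55 remain.
Search: take in full, 28 GPU-h for value 59 → 27 left.
Only 27 GPU-h remain; take 27/30 of Eval for value 58×27/30 = 52.2.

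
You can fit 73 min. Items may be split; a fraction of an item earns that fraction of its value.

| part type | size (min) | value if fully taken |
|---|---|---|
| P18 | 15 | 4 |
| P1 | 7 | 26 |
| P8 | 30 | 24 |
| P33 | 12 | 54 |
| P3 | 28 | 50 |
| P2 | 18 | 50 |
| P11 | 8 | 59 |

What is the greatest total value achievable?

Rank by value-to-size ratio: P11 59/8≈7.38, P33 54/12≈4.5, P1 26/7≈3.71, P2 50/18≈2.78, P3 50/28≈1.79, P8 24/30≈0.8, P18 4/15≈0.267.
Take all of P11 (8 min, value 59) — 65 min left.
All 12 min of P33 fit (value 54) — 53 remain.
Take all of P1 (7 min, value 26) — 46 min left.
All 18 min of P2 fit (value 50) — 28 remain.
All 28 min of P3 fit (value 50) — 0 remain.
Total value = 239.

239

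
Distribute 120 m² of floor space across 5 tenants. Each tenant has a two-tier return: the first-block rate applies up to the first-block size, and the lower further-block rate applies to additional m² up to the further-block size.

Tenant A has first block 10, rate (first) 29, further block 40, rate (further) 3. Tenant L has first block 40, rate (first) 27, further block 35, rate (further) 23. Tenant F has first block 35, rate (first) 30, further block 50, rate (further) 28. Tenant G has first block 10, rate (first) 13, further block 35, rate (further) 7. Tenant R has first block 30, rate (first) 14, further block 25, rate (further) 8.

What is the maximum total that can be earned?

Order all 10 blocks by rate: Tenant F/first 30 > Tenant A/first 29 > Tenant F/second 28 > Tenant L/first 27 > Tenant L/second 23 > Tenant R/first 14 > Tenant G/first 13 > Tenant R/second 8 > Tenant G/second 7 > Tenant A/second 3.
Tenant F first at 30: fill all 35 → 85 left.
Fill Tenant A first block (10 at 29) → 75 left.
Fill Tenant F second block (50 at 28) → 25 left.
Tenant L/first: +25 of 40 at 27; pool empty.
Total = 30×35 + 29×10 + 28×50 + 27×25 = 3415.

3415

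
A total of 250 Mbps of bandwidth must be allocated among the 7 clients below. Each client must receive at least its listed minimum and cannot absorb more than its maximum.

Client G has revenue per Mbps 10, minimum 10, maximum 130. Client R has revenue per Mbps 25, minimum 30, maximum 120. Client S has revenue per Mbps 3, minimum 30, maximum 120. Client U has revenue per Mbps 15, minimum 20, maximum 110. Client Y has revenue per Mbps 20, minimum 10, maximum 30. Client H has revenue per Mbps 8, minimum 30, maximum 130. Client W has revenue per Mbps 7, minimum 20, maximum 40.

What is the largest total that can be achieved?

Meeting every minimum uses 10+30+30+20+10+30+20 = 150 Mbps, leaving 100.
Order the clients by revenue per Mbps: Client R 25 > Client Y 20 > Client U 15 > Client G 10 > Client H 8 > Client W 7 > Client S 3.
Client R takes 90 more to reach its cap of 120 ; 10 left.
Only 10 left; Client Y takes them to reach 20.
Total = 10×10 + 25×120 + 3×30 + 15×20 + 20×20 + 8×30 + 7×20 = 4270.

4270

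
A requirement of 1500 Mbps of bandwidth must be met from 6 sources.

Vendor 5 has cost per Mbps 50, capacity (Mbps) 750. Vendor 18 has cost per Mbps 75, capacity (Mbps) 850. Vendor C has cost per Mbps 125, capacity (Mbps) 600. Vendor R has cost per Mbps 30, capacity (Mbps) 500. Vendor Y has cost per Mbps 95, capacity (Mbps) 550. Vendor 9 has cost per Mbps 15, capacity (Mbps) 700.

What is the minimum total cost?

Fill from the cheapest source first.
Vendor 9 at 15: take all 700 Mbps ; 800 still needed.
Take 500 from Vendor R at 30 ; need 300 more.
Take 300 from Vendor 5 at 50 to finish.
Vendor 18, Vendor Y, Vendor C: unused.
Cost = 700×15 + 500×30 + 300×50 = 40500.

40500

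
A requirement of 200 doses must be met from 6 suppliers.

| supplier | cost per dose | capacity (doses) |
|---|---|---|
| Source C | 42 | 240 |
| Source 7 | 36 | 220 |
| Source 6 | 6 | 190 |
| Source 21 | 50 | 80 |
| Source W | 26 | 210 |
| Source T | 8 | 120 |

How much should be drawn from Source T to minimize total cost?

Use suppliers in increasing cost order.
Source 6 (6): use full 190 ; 10 doses to go.
Source T at 8: take 10 of its 120 ; requirement met.
Source W, Source 7, Source C, Source 21: unused.

10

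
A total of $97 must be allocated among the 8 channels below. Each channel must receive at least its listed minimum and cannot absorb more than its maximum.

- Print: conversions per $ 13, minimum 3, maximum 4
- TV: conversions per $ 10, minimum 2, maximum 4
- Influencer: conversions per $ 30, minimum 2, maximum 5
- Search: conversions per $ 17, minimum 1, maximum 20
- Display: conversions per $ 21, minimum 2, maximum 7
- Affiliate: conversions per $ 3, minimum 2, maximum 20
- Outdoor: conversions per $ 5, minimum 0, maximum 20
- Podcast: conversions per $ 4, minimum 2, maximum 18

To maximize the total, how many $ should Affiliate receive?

19

Meeting every minimum uses 3+2+2+1+2+2+0+2 = 14 $, leaving 83.
Rank by conversions per $: Influencer 30 > Display 21 > Search 17 > Print 13 > TV 10 > Outdoor 5 > Podcast 4 > Affiliate 3.
Influencer takes 3 more to reach its cap of 5 ; 80 left.
Give Display 5 more to hit its cap of 7 ; 75 left.
Search: +19 to 20 (cap) ; 56 left.
Print takes 1 more to reach its cap of 4 ; 55 left.
TV takes 2 more to reach its cap of 4 ; 53 left.
Outdoor takes 20 more to reach its cap of 20 ; 33 left.
Podcast: +16 to 18 (cap) ; 17 left.
Affiliate: +17 (room for 18) → 19. Pool exhausted.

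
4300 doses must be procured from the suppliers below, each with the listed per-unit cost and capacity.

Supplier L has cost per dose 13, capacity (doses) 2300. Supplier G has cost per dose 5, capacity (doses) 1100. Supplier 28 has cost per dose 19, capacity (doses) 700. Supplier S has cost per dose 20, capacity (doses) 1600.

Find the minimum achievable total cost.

52700

Fill from the cheapest supplier first.
Supplier G at 5: take all 1100 doses — 3200 still needed.
Take 2300 from Supplier L at 13 — need 900 more.
Take 700 from Supplier 28 at 19 — need 200 more.
Supplier S (20): take the remaining 200 — done.
Cost = 1100×5 + 2300×13 + 700×19 + 200×20 = 52700.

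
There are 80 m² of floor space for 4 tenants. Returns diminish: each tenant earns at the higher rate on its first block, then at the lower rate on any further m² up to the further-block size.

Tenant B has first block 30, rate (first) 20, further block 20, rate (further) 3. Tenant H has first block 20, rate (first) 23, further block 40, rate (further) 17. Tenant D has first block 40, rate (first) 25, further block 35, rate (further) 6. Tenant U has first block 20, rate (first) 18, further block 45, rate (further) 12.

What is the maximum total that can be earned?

Treat each block as its own option and order by rate: Tenant D/first 25 > Tenant H/first 23 > Tenant B/first 20 > Tenant U/first 18 > Tenant H/second 17 > Tenant U/second 12 > Tenant D/second 6 > Tenant B/second 3.
Fill Tenant D first block (40 at 25) — 40 left.
Tenant H/first (23): +20 — 20 left.
Tenant B first at 20: only 20 left, fill 20.
Total = 25×40 + 23×20 + 20×20 = 1860.

1860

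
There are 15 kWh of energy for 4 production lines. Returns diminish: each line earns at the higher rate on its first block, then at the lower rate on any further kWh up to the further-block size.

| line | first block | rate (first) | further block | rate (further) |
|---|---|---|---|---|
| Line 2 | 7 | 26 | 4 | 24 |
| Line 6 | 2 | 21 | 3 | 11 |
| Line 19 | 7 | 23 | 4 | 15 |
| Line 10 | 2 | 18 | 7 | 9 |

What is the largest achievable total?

Order all 8 blocks by rate: Line 2/first 26 > Line 2/second 24 > Line 19/first 23 > Line 6/first 21 > Line 10/first 18 > Line 19/second 15 > Line 6/second 11 > Line 10/second 9.
Fill Line 2 first block (7 at 26) — 8 left.
Fill Line 2 second block (4 at 24) — 4 left.
4 remain; put them into Line 19 first at 23.
Total = 26×7 + 24×4 + 23×4 = 370.

370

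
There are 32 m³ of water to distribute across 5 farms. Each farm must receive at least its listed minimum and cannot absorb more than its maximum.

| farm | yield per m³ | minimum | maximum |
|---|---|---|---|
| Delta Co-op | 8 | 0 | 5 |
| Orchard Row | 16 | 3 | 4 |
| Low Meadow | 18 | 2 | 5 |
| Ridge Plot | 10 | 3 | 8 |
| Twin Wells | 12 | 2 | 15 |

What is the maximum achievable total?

Meeting every minimum uses 0+3+2+3+2 = 10 m³, leaving 22.
Highest yield per m³ first: Low Meadow 18 > Orchard Row 16 > Twin Wells 12 > Ridge Plot 10 > Delta Co-op 8.
Low Meadow takes 3 more to reach its cap of 5 ; 19 left.
Orchard Row takes 1 more to reach its cap of 4 ; 18 left.
Give Twin Wells 13 more to hit its cap of 15 ; 5 left.
Ridge Plot: +5 to 8 (cap) ; 0 left.
Total = 16×4 + 18×5 + 10×8 + 12×15 = 414.

414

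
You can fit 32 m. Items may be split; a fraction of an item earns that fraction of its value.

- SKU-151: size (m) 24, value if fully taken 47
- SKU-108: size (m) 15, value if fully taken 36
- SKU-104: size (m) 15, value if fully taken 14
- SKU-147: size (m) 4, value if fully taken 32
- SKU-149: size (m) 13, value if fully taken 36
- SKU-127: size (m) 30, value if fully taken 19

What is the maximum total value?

Rank by value-to-size ratio: SKU-147 32/4≈8, SKU-149 36/13≈2.77, SKU-108 36/15≈2.4, SKU-151 47/24≈1.96, SKU-104 14/15≈0.933, SKU-127 19/30≈0.633.
Take all of SKU-147 (4 m, value 32) — 28 m left.
SKU-149: take in full, 13 m for value 36 — 15 left.
SKU-108: take in full, 15 m for value 36 — 0 left.
Total value = 104.

104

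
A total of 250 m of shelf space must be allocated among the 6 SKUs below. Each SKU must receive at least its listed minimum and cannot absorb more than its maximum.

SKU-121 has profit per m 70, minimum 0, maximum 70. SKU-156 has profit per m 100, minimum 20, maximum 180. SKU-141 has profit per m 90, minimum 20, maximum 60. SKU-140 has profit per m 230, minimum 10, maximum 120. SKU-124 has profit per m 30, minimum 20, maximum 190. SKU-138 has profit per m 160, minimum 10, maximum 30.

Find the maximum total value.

40800

Meeting every minimum uses 0+20+20+10+20+10 = 80 m, leaving 170.
Order the SKUs by profit per m: SKU-140 230 > SKU-138 160 > SKU-156 100 > SKU-141 90 > SKU-121 70 > SKU-124 30.
Give SKU-140 110 more to hit its cap of 120 → 60 left.
SKU-138 takes 20 more to reach its cap of 30 → 40 left.
SKU-156: +40 (room for 160) → 60. Pool exhausted.
Total = 100×60 + 90×20 + 230×120 + 30×20 + 160×30 = 40800.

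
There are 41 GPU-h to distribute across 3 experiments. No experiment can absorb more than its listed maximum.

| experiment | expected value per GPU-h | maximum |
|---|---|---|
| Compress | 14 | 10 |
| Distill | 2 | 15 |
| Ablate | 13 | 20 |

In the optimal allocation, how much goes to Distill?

11

Highest expected value per GPU-h first: Compress 14 > Ablate 13 > Distill 2.
Give Compress 10 to hit its cap of 10 — 31 left.
Ablate takes 20 to reach its cap of 20 — 11 left.
Distill: +11 (room for 15) → 11. Pool exhausted.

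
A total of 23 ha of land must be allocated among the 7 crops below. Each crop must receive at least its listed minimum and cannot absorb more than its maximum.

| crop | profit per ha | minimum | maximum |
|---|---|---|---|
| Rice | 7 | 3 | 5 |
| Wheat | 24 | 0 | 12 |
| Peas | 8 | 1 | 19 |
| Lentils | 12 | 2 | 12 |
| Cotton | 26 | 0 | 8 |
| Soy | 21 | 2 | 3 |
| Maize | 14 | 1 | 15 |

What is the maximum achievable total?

461

Meeting every minimum uses 3+0+1+2+0+2+1 = 9 ha, leaving 14.
Order the crops by profit per ha: Cotton 26 > Wheat 24 > Soy 21 > Maize 14 > Lentils 12 > Peas 8 > Rice 7.
Cotton takes 8 more to reach its cap of 8 → 6 left.
Wheat: +6 (room for 12) → 6. Pool exhausted.
Total = 7×3 + 24×6 + 8×1 + 12×2 + 26×8 + 21×2 + 14×1 = 461.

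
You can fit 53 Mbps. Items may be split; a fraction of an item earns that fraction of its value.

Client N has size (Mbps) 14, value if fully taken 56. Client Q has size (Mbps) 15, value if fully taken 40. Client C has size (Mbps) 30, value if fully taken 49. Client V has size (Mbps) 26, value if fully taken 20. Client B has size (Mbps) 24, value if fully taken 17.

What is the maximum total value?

135.2

Best value per unit of size first: Client N 56/14≈4, Client Q 40/15≈2.67, Client C 49/30≈1.63, Client V 20/26≈0.769, Client B 17/24≈0.708.
Client N: take in full, 14 Mbps for value 56 ; 39 left.
Client Q: take in full, 15 Mbps for value 40 ; 24 left.
24 Mbps left: a 24/30 share of Client C gives 49×24/30 = 39.2.
Total value = 135.2.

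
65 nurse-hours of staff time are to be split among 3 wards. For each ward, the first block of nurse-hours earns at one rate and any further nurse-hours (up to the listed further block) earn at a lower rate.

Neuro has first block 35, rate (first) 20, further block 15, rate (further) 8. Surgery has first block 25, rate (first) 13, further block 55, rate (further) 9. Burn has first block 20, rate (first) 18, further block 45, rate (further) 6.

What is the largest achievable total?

1190

Rank every tier by rate: Neuro/first 20 > Burn/first 18 > Surgery/first 13 > Surgery/second 9 > Neuro/second 8 > Burn/second 6.
Fill Neuro first block (35 at 20) ; 30 left.
Fill Burn first block (20 at 18) ; 10 left.
Surgery/first: +10 of 25 at 13; pool empty.
Total = 20×35 + 18×20 + 13×10 = 1190.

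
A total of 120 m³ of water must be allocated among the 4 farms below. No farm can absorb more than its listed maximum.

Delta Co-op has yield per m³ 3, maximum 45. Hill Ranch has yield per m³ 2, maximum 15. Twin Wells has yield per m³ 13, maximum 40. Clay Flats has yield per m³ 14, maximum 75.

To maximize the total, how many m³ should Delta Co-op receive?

5

Order the farms by yield per m³: Clay Flats 14 > Twin Wells 13 > Delta Co-op 3 > Hill Ranch 2.
Clay Flats takes 75 to reach its cap of 75 → 45 left.
Give Twin Wells 40 to hit its cap of 40 → 5 left.
Delta Co-op has room for 45 but only 5 remain, so it gets 5.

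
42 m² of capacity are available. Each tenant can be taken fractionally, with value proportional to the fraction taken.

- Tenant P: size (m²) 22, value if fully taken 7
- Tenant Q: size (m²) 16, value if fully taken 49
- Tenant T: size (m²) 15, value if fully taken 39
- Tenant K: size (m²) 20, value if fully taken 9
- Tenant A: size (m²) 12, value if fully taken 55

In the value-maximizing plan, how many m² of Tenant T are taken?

Sort by value density: Tenant A 55/12≈4.58, Tenant Q 49/16≈3.06, Tenant T 39/15≈2.6, Tenant K 9/20≈0.45, Tenant P 7/22≈0.318.
All 12 m² of Tenant A fit (value 55) → 30 remain.
All 16 m² of Tenant Q fit (value 49) → 14 remain.
14 m² left: a 14/15 share of Tenant T gives 39×14/15 = 36.4.

14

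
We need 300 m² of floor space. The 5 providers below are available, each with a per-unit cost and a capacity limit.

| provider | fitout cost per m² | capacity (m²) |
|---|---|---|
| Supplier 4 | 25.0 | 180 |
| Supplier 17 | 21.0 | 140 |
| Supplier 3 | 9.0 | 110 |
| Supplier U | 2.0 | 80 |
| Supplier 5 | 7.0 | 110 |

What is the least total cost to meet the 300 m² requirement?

Fill from the cheapest provider first.
Supplier U (2.0): use full 80 → 220 m² to go.
Take 110 from Supplier 5 at 7.0 → need 110 more.
Supplier 3 (9.0): use full 110 → 0 m² to go.
Supplier 17, Supplier 4: unused.
Cost = 80×2.0 + 110×7.0 + 110×9.0 = 1920.

1920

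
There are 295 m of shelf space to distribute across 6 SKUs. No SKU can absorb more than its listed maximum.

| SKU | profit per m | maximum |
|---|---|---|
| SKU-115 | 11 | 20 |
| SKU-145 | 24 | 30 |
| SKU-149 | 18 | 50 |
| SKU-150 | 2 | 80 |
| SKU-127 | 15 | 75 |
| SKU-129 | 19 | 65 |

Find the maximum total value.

4310

Rank by profit per m: SKU-145 24 > SKU-129 19 > SKU-149 18 > SKU-127 15 > SKU-115 11 > SKU-150 2.
SKU-145: +30 to 30 (cap) — 265 left.
SKU-129 takes 65 to reach its cap of 65 — 200 left.
SKU-149 takes 50 to reach its cap of 50 — 150 left.
Give SKU-127 75 to hit its cap of 75 — 75 left.
SKU-115: +20 to 20 (cap) — 55 left.
SKU-150 has room for 80 but only 55 remain, so it gets 55.
Total = 11×20 + 24×30 + 18×50 + 2×55 + 15×75 + 19×65 = 4310.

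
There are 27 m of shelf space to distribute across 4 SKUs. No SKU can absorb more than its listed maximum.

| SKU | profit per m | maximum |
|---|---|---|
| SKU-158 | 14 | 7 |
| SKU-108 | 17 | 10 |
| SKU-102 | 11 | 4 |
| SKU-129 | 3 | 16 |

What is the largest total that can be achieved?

Order the SKUs by profit per m: SKU-108 17 > SKU-158 14 > SKU-102 11 > SKU-129 3.
Give SKU-108 10 to hit its cap of 10 → 17 left.
SKU-158: +7 to 7 (cap) → 10 left.
SKU-102: +4 to 4 (cap) → 6 left.
Only 6 left; SKU-129 takes them to reach 6.
Total = 14×7 + 17×10 + 11×4 + 3×6 = 330.

330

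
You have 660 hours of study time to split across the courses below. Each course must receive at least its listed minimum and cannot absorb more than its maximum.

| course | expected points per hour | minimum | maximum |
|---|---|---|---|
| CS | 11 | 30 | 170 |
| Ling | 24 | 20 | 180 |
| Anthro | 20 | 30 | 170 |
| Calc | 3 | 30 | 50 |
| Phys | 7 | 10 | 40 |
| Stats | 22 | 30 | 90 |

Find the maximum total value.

Meeting every minimum uses 30+20+30+30+10+30 = 150 hours, leaving 510.
Order the courses by expected points per hour: Ling 24 > Stats 22 > Anthro 20 > CS 11 > Phys 7 > Calc 3.
Give Ling 160 more to hit its cap of 180 → 350 left.
Stats: +60 to 90 (cap) → 290 left.
Anthro takes 140 more to reach its cap of 170 → 150 left.
CS: +140 to 170 (cap) → 10 left.
Only 10 left; Phys takes them to reach 20.
Total = 11×170 + 24×180 + 20×170 + 3×30 + 7×20 + 22×90 = 11800.

11800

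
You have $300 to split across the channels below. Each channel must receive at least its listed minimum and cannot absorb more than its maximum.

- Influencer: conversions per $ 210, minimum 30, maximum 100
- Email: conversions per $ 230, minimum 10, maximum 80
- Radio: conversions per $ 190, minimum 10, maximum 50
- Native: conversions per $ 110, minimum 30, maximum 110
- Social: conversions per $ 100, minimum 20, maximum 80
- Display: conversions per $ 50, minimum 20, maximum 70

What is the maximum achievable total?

Meeting every minimum uses 30+10+10+30+20+20 = 120 $, leaving 180.
Highest conversions per $ first: Email 230 > Influencer 210 > Radio 190 > Native 110 > Social 100 > Display 50.
Email takes 70 more to reach its cap of 80 — 110 left.
Give Influencer 70 more to hit its cap of 100 — 40 left.
Give Radio 40 more to hit its cap of 50 — 0 left.
Total = 210×100 + 230×80 + 190×50 + 110×30 + 100×20 + 50×20 = 55200.

55200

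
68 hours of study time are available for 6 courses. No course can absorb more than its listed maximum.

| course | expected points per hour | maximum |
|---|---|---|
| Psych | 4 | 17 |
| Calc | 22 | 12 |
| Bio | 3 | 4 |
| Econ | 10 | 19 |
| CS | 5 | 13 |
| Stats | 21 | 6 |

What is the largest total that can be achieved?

716

Rank by expected points per hour: Calc 22 > Stats 21 > Econ 10 > CS 5 > Psych 4 > Bio 3.
Give Calc 12 to hit its cap of 12 — 56 left.
Stats takes 6 to reach its cap of 6 — 50 left.
Econ takes 19 to reach its cap of 19 — 31 left.
Give CS 13 to hit its cap of 13 — 18 left.
Give Psych 17 to hit its cap of 17 — 1 left.
Bio has room for 4 but only 1 remain, so it gets 1.
Total = 4×17 + 22×12 + 3×1 + 10×19 + 5×13 + 21×6 = 716.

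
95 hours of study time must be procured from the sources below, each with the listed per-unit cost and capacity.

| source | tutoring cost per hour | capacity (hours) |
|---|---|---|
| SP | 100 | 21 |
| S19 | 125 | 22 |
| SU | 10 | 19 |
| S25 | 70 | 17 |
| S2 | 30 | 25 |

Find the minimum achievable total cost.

Fill from the cheapest source first.
Take 19 from SU at 10 → need 76 more.
S2 at 30: take all 25 hours → 51 still needed.
S25 at 70: take all 17 hours → 34 still needed.
SP (100): use full 21 → 13 hours to go.
S19 (125): take the remaining 13 → done.
Cost = 19×10 + 25×30 + 17×70 + 21×100 + 13×125 = 5855.

5855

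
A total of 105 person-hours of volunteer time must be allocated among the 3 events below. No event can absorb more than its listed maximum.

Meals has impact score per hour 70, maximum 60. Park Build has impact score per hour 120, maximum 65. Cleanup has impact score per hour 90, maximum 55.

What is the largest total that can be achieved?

Order the events by impact score per hour: Park Build 120 > Cleanup 90 > Meals 70.
Park Build: +65 to 65 (cap) ; 40 left.
Only 40 left; Cleanup takes them to reach 40.
Total = 120×65 + 90×40 = 11400.

11400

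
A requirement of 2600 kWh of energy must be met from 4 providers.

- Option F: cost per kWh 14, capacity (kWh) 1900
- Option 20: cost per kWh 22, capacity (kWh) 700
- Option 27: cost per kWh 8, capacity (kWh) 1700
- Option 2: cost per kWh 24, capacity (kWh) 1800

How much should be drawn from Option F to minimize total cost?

900

Use providers in increasing cost order.
Take 1700 from Option 27 at 8 — need 900 more.
Option F (14): take the remaining 900 — done.
Option 20, Option 2: unused.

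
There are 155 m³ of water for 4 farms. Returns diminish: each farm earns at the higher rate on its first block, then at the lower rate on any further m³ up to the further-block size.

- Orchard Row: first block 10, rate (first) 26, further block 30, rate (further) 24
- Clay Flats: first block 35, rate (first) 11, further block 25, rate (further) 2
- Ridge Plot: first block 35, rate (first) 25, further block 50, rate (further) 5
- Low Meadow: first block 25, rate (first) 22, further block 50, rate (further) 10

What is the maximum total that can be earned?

Order all 8 blocks by rate: Orchard Row/T1 26 > Ridge Plot/T1 25 > Orchard Row/T2 24 > Low Meadow/T1 22 > Clay Flats/T1 11 > Low Meadow/T2 10 > Ridge Plot/T2 5 > Clay Flats/T2 2.
Orchard Row/T1 (26): +10 — 145 left.
Ridge Plot T1 at 25: fill all 35 — 110 left.
Orchard Row T2 at 24: fill all 30 — 80 left.
Low Meadow T1 at 22: fill all 25 — 55 left.
Clay Flats T1 at 11: fill all 35 — 20 left.
Low Meadow T2 at 10: only 20 left, fill 20.
Total = 26×10 + 25×35 + 24×30 + 22×25 + 11×35 + 10×20 = 2990.

2990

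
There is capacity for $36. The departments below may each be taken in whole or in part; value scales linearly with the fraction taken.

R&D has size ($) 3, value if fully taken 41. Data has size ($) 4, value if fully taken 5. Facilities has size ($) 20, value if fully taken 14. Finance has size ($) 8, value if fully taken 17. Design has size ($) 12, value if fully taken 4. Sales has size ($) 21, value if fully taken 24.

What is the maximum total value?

87

Sort by value density: R&D 41/3≈13.7, Finance 17/8≈2.12, Data 5/4≈1.25, Sales 24/21≈1.14, Facilities 14/20≈0.7, Design 4/12≈0.333.
R&D: take in full, 3 $ for value 41 ; 33 left.
Finance: take in full, 8 $ for value 17 ; 25 left.
Take all of Data (4 $, value 5) ; 21 $ left.
Take all of Sales (21 $, value 24) ; 0 $ left.
Total value = 87.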